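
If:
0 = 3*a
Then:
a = 0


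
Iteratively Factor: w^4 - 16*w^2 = (w)*(w^3 - 16*w) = w*(w - 4)*(w^2 + 4*w) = w*(w - 4)*(w + 4)*(w)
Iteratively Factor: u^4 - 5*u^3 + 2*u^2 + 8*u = (u - 2)*(u^3 - 3*u^2 - 4*u) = u*(u - 2)*(u^2 - 3*u - 4) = u*(u - 2)*(u + 1)*(u - 4)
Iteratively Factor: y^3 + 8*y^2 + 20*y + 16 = (y + 2)*(y^2 + 6*y + 8) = (y + 2)^2*(y + 4)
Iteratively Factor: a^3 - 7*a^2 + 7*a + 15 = (a + 1)*(a^2 - 8*a + 15) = (a - 5)*(a + 1)*(a - 3)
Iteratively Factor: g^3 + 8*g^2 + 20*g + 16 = (g + 4)*(g^2 + 4*g + 4) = (g + 2)*(g + 4)*(g + 2)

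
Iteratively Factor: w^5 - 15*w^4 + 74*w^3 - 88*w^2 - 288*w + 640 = (w - 4)*(w^4 - 11*w^3 + 30*w^2 + 32*w - 160) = (w - 5)*(w - 4)*(w^3 - 6*w^2 + 32) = (w - 5)*(w - 4)*(w + 2)*(w^2 - 8*w + 16) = (w - 5)*(w - 4)^2*(w + 2)*(w - 4)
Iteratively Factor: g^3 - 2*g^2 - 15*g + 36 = (g + 4)*(g^2 - 6*g + 9) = (g - 3)*(g + 4)*(g - 3)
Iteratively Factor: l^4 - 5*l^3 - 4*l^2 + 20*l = (l - 5)*(l^3 - 4*l) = (l - 5)*(l - 2)*(l^2 + 2*l) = (l - 5)*(l - 2)*(l + 2)*(l)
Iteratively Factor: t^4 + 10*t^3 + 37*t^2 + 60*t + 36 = (t + 2)*(t^3 + 8*t^2 + 21*t + 18) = (t + 2)*(t + 3)*(t^2 + 5*t + 6) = (t + 2)*(t + 3)^2*(t + 2)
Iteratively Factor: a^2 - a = (a - 1)*(a)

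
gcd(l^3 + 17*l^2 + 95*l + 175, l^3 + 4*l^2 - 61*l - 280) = l^2 + 12*l + 35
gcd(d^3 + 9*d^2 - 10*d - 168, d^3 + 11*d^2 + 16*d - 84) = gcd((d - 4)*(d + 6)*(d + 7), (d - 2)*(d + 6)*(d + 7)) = d^2 + 13*d + 42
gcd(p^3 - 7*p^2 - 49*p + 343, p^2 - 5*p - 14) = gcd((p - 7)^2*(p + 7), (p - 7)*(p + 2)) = p - 7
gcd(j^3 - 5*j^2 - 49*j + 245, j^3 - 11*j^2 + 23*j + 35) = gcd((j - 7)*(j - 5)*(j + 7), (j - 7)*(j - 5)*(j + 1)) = j^2 - 12*j + 35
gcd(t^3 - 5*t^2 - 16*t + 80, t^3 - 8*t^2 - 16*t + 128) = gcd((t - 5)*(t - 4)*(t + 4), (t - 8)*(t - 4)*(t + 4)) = t^2 - 16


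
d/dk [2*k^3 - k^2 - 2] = 2*k*(3*k - 1)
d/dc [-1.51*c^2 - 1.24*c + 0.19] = -3.02*c - 1.24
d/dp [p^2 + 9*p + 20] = 2*p + 9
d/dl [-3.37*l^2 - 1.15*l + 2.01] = -6.74*l - 1.15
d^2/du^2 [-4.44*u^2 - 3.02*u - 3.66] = -8.88000000000000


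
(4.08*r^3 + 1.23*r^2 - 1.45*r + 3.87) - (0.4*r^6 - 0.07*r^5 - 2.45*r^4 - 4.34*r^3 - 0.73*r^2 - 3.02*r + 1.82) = -0.4*r^6 + 0.07*r^5 + 2.45*r^4 + 8.42*r^3 + 1.96*r^2 + 1.57*r + 2.05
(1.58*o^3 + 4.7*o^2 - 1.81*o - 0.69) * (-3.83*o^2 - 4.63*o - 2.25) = -6.0514*o^5 - 25.3164*o^4 - 18.3837*o^3 + 0.447999999999999*o^2 + 7.2672*o + 1.5525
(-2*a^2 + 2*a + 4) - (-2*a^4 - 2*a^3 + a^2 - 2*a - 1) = 2*a^4 + 2*a^3 - 3*a^2 + 4*a + 5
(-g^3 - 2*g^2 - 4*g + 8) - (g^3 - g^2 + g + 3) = -2*g^3 - g^2 - 5*g + 5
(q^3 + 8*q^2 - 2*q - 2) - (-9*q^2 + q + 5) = q^3 + 17*q^2 - 3*q - 7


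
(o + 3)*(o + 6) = o^2 + 9*o + 18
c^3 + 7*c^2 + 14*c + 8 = (c + 1)*(c + 2)*(c + 4)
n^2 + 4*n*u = n*(n + 4*u)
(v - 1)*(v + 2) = v^2 + v - 2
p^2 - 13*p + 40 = (p - 8)*(p - 5)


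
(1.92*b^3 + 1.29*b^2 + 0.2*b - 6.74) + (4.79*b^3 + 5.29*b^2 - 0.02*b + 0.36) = 6.71*b^3 + 6.58*b^2 + 0.18*b - 6.38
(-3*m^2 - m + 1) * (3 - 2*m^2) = 6*m^4 + 2*m^3 - 11*m^2 - 3*m + 3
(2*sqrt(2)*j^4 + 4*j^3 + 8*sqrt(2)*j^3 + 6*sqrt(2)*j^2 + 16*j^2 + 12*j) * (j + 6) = 2*sqrt(2)*j^5 + 4*j^4 + 20*sqrt(2)*j^4 + 40*j^3 + 54*sqrt(2)*j^3 + 36*sqrt(2)*j^2 + 108*j^2 + 72*j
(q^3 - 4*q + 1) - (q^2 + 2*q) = q^3 - q^2 - 6*q + 1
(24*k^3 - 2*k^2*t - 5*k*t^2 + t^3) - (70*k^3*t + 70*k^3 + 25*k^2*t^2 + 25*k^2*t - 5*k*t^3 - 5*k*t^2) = -70*k^3*t - 46*k^3 - 25*k^2*t^2 - 27*k^2*t + 5*k*t^3 + t^3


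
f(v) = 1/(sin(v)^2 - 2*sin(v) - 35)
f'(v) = (-2*sin(v)*cos(v) + 2*cos(v))/(sin(v)^2 - 2*sin(v) - 35)^2 = 2*(1 - sin(v))*cos(v)/((sin(v) - 7)^2*(sin(v) + 5)^2)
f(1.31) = -0.03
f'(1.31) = 0.00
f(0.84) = -0.03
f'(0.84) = 0.00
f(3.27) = -0.03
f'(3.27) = -0.00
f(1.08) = -0.03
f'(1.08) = 0.00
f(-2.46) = -0.03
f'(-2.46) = -0.00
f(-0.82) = -0.03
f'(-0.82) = 0.00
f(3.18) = -0.03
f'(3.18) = -0.00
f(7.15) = -0.03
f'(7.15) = 0.00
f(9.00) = -0.03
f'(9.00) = 0.00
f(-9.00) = -0.03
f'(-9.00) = 0.00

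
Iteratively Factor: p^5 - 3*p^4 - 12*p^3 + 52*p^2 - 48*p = (p - 3)*(p^4 - 12*p^2 + 16*p) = (p - 3)*(p - 2)*(p^3 + 2*p^2 - 8*p) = (p - 3)*(p - 2)^2*(p^2 + 4*p) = p*(p - 3)*(p - 2)^2*(p + 4)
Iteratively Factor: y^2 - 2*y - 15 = (y - 5)*(y + 3)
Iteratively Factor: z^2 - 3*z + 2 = (z - 1)*(z - 2)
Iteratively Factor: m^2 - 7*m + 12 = (m - 4)*(m - 3)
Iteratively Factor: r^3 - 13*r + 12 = (r - 3)*(r^2 + 3*r - 4) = (r - 3)*(r - 1)*(r + 4)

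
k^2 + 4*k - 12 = (k - 2)*(k + 6)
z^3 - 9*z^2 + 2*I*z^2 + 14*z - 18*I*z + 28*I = (z - 7)*(z - 2)*(z + 2*I)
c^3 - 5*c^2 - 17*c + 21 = (c - 7)*(c - 1)*(c + 3)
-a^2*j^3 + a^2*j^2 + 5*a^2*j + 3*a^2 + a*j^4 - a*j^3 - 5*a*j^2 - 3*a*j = (-a + j)*(j - 3)*(j + 1)*(a*j + a)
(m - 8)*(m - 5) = m^2 - 13*m + 40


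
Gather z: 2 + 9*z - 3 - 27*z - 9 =-18*z - 10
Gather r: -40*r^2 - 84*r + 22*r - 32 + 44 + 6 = -40*r^2 - 62*r + 18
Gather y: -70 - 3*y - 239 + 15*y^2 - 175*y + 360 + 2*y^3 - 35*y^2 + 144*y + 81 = 2*y^3 - 20*y^2 - 34*y + 132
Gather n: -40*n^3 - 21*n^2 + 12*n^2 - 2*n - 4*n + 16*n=-40*n^3 - 9*n^2 + 10*n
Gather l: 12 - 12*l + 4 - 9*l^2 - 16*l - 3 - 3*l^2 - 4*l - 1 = -12*l^2 - 32*l + 12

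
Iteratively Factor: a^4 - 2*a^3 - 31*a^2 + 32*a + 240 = (a - 5)*(a^3 + 3*a^2 - 16*a - 48) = (a - 5)*(a + 4)*(a^2 - a - 12) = (a - 5)*(a + 3)*(a + 4)*(a - 4)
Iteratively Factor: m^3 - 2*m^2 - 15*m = (m + 3)*(m^2 - 5*m) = (m - 5)*(m + 3)*(m)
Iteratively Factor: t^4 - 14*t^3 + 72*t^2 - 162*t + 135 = (t - 3)*(t^3 - 11*t^2 + 39*t - 45) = (t - 5)*(t - 3)*(t^2 - 6*t + 9) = (t - 5)*(t - 3)^2*(t - 3)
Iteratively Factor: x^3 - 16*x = (x)*(x^2 - 16) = x*(x - 4)*(x + 4)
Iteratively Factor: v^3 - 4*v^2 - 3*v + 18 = (v - 3)*(v^2 - v - 6) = (v - 3)*(v + 2)*(v - 3)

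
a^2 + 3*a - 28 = (a - 4)*(a + 7)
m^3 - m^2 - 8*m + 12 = (m - 2)^2*(m + 3)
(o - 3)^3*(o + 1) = o^4 - 8*o^3 + 18*o^2 - 27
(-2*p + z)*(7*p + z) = -14*p^2 + 5*p*z + z^2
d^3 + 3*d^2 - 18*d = d*(d - 3)*(d + 6)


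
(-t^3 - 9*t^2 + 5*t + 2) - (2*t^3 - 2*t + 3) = -3*t^3 - 9*t^2 + 7*t - 1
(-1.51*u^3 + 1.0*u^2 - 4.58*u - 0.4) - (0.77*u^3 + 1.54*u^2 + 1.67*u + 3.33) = -2.28*u^3 - 0.54*u^2 - 6.25*u - 3.73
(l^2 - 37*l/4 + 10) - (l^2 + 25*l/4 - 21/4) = 61/4 - 31*l/2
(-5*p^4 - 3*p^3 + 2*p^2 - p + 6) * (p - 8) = -5*p^5 + 37*p^4 + 26*p^3 - 17*p^2 + 14*p - 48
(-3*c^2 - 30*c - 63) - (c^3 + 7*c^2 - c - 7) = -c^3 - 10*c^2 - 29*c - 56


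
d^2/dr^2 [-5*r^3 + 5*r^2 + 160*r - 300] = 10 - 30*r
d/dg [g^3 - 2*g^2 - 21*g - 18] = 3*g^2 - 4*g - 21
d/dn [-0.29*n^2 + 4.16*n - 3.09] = 4.16 - 0.58*n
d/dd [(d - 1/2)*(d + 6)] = 2*d + 11/2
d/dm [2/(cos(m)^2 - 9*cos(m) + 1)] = 2*(2*cos(m) - 9)*sin(m)/(cos(m)^2 - 9*cos(m) + 1)^2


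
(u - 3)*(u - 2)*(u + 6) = u^3 + u^2 - 24*u + 36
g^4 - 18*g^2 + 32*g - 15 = (g - 3)*(g - 1)^2*(g + 5)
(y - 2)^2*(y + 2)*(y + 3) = y^4 + y^3 - 10*y^2 - 4*y + 24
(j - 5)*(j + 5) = j^2 - 25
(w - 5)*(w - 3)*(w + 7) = w^3 - w^2 - 41*w + 105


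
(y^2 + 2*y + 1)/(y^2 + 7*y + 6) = (y + 1)/(y + 6)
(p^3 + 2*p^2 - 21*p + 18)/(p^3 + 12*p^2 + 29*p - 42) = (p - 3)/(p + 7)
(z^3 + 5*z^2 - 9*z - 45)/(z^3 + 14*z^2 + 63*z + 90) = (z - 3)/(z + 6)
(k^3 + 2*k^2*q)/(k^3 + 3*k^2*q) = (k + 2*q)/(k + 3*q)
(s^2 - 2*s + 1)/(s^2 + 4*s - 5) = (s - 1)/(s + 5)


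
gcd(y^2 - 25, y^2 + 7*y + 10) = y + 5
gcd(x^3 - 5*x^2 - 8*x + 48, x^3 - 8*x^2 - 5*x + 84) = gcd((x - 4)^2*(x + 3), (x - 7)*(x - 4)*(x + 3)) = x^2 - x - 12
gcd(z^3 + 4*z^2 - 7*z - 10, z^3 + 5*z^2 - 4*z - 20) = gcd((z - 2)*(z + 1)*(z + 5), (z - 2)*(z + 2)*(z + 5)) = z^2 + 3*z - 10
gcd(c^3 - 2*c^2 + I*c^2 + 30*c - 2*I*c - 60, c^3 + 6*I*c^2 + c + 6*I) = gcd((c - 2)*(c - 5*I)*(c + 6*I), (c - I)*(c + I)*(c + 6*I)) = c + 6*I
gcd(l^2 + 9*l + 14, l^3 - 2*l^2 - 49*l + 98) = l + 7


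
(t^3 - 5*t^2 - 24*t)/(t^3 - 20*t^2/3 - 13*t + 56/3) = 3*t*(t + 3)/(3*t^2 + 4*t - 7)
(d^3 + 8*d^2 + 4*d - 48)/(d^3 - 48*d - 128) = (d^2 + 4*d - 12)/(d^2 - 4*d - 32)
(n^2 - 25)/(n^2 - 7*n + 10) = (n + 5)/(n - 2)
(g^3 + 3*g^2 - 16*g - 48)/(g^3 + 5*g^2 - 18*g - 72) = (g + 4)/(g + 6)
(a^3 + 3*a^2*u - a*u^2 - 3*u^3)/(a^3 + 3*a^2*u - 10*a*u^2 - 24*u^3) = (a^3 + 3*a^2*u - a*u^2 - 3*u^3)/(a^3 + 3*a^2*u - 10*a*u^2 - 24*u^3)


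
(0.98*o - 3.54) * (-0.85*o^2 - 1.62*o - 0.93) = -0.833*o^3 + 1.4214*o^2 + 4.8234*o + 3.2922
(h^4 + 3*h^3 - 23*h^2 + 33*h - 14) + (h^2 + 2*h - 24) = h^4 + 3*h^3 - 22*h^2 + 35*h - 38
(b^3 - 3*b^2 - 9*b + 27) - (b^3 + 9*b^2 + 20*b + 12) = -12*b^2 - 29*b + 15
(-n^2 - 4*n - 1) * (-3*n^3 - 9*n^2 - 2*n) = 3*n^5 + 21*n^4 + 41*n^3 + 17*n^2 + 2*n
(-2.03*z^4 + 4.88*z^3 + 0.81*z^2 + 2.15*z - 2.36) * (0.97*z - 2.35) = -1.9691*z^5 + 9.5041*z^4 - 10.6823*z^3 + 0.181999999999999*z^2 - 7.3417*z + 5.546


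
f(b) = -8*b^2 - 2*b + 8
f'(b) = -16*b - 2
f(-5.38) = -212.80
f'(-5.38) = 84.08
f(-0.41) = 7.48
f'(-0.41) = 4.56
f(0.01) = 7.98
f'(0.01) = -2.16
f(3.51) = -97.58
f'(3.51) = -58.16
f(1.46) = -11.97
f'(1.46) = -25.36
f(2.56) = -49.55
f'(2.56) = -42.96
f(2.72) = -56.63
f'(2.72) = -45.52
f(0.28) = 6.81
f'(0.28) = -6.48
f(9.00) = -658.00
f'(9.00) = -146.00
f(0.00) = 8.00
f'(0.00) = -2.00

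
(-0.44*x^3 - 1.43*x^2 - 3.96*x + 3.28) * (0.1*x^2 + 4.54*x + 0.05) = -0.044*x^5 - 2.1406*x^4 - 6.9102*x^3 - 17.7219*x^2 + 14.6932*x + 0.164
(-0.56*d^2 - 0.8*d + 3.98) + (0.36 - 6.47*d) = -0.56*d^2 - 7.27*d + 4.34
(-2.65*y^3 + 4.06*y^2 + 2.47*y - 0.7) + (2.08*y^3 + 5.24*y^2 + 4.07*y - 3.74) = -0.57*y^3 + 9.3*y^2 + 6.54*y - 4.44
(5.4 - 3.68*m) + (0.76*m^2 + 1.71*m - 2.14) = 0.76*m^2 - 1.97*m + 3.26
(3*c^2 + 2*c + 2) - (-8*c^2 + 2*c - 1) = 11*c^2 + 3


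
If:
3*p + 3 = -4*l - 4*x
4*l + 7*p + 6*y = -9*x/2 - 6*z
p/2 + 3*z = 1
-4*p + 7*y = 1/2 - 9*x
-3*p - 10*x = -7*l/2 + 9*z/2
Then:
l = -3407/9106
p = -823/4553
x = -1094/4553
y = 87/314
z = 9929/27318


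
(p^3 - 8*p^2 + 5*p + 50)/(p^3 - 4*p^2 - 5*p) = (p^2 - 3*p - 10)/(p*(p + 1))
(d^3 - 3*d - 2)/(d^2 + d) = d - 1 - 2/d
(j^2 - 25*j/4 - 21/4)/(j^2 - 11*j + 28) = (j + 3/4)/(j - 4)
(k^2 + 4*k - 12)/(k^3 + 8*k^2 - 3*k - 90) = (k - 2)/(k^2 + 2*k - 15)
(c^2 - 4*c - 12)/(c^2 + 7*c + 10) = (c - 6)/(c + 5)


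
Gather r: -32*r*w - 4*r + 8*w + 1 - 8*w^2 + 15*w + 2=r*(-32*w - 4) - 8*w^2 + 23*w + 3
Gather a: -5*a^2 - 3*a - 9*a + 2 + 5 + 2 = -5*a^2 - 12*a + 9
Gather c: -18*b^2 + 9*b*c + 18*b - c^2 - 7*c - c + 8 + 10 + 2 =-18*b^2 + 18*b - c^2 + c*(9*b - 8) + 20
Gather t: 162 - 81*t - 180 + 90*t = 9*t - 18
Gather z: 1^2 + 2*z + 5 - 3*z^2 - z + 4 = -3*z^2 + z + 10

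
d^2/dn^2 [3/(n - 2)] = 6/(n - 2)^3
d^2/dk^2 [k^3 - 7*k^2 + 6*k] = 6*k - 14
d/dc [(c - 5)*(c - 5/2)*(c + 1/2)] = 3*c^2 - 14*c + 35/4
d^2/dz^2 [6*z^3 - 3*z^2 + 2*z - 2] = 36*z - 6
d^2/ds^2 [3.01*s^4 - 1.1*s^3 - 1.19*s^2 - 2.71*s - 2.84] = 36.12*s^2 - 6.6*s - 2.38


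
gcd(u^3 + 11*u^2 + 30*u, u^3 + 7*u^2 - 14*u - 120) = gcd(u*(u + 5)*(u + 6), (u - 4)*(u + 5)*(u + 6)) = u^2 + 11*u + 30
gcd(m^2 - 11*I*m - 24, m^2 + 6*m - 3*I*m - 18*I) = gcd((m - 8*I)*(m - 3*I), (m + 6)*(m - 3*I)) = m - 3*I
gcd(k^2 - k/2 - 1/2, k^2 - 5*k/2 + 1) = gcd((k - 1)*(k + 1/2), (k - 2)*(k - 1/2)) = 1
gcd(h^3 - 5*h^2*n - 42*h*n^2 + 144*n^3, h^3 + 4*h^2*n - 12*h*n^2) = h + 6*n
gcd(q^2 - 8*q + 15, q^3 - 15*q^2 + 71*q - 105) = q^2 - 8*q + 15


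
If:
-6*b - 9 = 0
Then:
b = -3/2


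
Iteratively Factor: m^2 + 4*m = (m)*(m + 4)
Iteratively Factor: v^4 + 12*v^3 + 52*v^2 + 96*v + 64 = (v + 4)*(v^3 + 8*v^2 + 20*v + 16) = (v + 4)^2*(v^2 + 4*v + 4) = (v + 2)*(v + 4)^2*(v + 2)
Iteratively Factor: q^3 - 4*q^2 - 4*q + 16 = (q - 2)*(q^2 - 2*q - 8) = (q - 4)*(q - 2)*(q + 2)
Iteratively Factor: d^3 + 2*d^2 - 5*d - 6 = (d + 1)*(d^2 + d - 6) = (d - 2)*(d + 1)*(d + 3)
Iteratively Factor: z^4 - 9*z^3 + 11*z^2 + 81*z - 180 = (z - 4)*(z^3 - 5*z^2 - 9*z + 45) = (z - 5)*(z - 4)*(z^2 - 9) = (z - 5)*(z - 4)*(z - 3)*(z + 3)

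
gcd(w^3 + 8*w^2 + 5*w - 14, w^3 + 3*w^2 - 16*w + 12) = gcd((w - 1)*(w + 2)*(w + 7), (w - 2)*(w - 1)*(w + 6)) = w - 1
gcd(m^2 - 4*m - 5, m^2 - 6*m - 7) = m + 1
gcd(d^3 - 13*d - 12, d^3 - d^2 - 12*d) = d^2 - d - 12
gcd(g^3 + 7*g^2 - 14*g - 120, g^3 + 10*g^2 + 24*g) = g + 6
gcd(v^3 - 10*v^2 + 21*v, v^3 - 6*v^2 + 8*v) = v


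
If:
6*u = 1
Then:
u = 1/6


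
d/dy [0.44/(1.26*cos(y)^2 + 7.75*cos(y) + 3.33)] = (1.1088*cos(y) + 3.41)*sin(y)/(1.26*cos(y)^2 + 7.75*cos(y) + 3.33)^2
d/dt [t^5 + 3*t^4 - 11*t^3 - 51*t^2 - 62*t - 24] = 5*t^4 + 12*t^3 - 33*t^2 - 102*t - 62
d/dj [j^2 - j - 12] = 2*j - 1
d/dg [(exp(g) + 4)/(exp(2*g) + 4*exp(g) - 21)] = (-2*(exp(g) + 2)*(exp(g) + 4) + exp(2*g) + 4*exp(g) - 21)*exp(g)/(exp(2*g) + 4*exp(g) - 21)^2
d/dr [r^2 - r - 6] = 2*r - 1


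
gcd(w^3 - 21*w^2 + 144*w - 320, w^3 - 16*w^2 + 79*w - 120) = w^2 - 13*w + 40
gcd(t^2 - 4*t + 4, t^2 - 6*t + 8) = t - 2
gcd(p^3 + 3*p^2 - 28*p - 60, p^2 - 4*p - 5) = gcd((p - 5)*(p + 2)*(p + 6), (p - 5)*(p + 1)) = p - 5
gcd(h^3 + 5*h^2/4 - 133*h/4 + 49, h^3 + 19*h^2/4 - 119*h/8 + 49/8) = h^2 + 21*h/4 - 49/4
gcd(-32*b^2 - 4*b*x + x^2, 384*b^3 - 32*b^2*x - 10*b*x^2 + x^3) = -8*b + x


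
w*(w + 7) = w^2 + 7*w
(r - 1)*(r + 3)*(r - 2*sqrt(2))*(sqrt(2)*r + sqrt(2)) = sqrt(2)*r^4 - 4*r^3 + 3*sqrt(2)*r^3 - 12*r^2 - sqrt(2)*r^2 - 3*sqrt(2)*r + 4*r + 12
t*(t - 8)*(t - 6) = t^3 - 14*t^2 + 48*t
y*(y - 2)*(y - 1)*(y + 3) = y^4 - 7*y^2 + 6*y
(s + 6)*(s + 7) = s^2 + 13*s + 42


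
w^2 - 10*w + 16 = (w - 8)*(w - 2)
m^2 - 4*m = m*(m - 4)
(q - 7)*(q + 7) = q^2 - 49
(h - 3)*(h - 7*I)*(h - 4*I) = h^3 - 3*h^2 - 11*I*h^2 - 28*h + 33*I*h + 84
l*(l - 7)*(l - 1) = l^3 - 8*l^2 + 7*l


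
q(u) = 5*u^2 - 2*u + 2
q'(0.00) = -2.00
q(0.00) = 2.00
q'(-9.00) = -92.00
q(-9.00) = 425.00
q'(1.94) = 17.40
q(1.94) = 16.94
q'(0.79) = 5.90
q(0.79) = 3.54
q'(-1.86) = -20.60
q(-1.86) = 23.02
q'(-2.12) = -23.20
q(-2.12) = 28.71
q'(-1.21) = -14.10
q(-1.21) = 11.74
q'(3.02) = 28.20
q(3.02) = 41.56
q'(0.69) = 4.90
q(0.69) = 3.00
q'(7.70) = 75.00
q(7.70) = 283.05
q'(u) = 10*u - 2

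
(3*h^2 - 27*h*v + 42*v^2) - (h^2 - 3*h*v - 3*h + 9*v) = 2*h^2 - 24*h*v + 3*h + 42*v^2 - 9*v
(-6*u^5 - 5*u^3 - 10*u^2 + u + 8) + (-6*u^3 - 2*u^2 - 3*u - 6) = -6*u^5 - 11*u^3 - 12*u^2 - 2*u + 2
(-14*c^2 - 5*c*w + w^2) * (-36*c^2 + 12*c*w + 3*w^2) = 504*c^4 + 12*c^3*w - 138*c^2*w^2 - 3*c*w^3 + 3*w^4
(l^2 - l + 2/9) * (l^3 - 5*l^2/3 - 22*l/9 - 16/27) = l^5 - 8*l^4/3 - 5*l^3/9 + 40*l^2/27 + 4*l/81 - 32/243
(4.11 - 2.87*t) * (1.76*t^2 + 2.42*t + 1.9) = -5.0512*t^3 + 0.288200000000001*t^2 + 4.4932*t + 7.809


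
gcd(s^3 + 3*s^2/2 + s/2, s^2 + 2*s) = s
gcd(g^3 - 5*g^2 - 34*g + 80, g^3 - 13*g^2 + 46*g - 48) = g^2 - 10*g + 16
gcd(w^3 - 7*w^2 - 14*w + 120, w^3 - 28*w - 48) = w^2 - 2*w - 24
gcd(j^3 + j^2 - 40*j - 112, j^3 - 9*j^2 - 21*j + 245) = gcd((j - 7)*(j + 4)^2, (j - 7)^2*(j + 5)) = j - 7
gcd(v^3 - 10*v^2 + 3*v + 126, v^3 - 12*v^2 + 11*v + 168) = v^2 - 4*v - 21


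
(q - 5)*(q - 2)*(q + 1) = q^3 - 6*q^2 + 3*q + 10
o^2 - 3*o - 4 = (o - 4)*(o + 1)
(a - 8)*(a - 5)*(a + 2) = a^3 - 11*a^2 + 14*a + 80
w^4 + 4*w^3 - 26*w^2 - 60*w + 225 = (w - 3)^2*(w + 5)^2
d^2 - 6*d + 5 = (d - 5)*(d - 1)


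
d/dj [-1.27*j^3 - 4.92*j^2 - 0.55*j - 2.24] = -3.81*j^2 - 9.84*j - 0.55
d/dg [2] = 0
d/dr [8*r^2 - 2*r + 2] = 16*r - 2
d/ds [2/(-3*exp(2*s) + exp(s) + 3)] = (12*exp(s) - 2)*exp(s)/(-3*exp(2*s) + exp(s) + 3)^2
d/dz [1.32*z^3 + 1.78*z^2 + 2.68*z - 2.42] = 3.96*z^2 + 3.56*z + 2.68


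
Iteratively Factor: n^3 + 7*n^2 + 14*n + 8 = (n + 1)*(n^2 + 6*n + 8) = (n + 1)*(n + 2)*(n + 4)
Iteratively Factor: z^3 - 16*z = (z)*(z^2 - 16) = z*(z - 4)*(z + 4)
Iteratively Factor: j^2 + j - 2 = (j - 1)*(j + 2)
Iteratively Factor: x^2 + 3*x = (x)*(x + 3)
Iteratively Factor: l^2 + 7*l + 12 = (l + 4)*(l + 3)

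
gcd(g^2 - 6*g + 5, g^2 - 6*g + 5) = g^2 - 6*g + 5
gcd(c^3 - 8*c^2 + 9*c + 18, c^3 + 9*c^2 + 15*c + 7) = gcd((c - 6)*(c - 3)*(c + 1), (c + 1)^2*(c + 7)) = c + 1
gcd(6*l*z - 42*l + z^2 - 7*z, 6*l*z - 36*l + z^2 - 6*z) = 6*l + z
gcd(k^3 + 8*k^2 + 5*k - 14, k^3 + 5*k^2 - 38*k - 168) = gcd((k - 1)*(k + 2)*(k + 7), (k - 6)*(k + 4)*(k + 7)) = k + 7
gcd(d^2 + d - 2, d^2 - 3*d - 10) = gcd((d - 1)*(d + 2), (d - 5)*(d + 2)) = d + 2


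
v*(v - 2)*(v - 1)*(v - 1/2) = v^4 - 7*v^3/2 + 7*v^2/2 - v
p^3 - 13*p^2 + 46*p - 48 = (p - 8)*(p - 3)*(p - 2)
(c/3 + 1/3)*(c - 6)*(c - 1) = c^3/3 - 2*c^2 - c/3 + 2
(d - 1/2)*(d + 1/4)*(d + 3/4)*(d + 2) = d^4 + 5*d^3/2 + 11*d^2/16 - 23*d/32 - 3/16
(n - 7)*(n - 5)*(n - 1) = n^3 - 13*n^2 + 47*n - 35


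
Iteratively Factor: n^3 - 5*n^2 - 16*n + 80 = (n + 4)*(n^2 - 9*n + 20) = (n - 4)*(n + 4)*(n - 5)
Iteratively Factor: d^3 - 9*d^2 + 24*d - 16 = (d - 4)*(d^2 - 5*d + 4) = (d - 4)^2*(d - 1)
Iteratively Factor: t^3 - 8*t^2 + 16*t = (t)*(t^2 - 8*t + 16) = t*(t - 4)*(t - 4)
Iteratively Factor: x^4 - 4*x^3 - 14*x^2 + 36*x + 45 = (x + 3)*(x^3 - 7*x^2 + 7*x + 15) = (x - 3)*(x + 3)*(x^2 - 4*x - 5) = (x - 5)*(x - 3)*(x + 3)*(x + 1)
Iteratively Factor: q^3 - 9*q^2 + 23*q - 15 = (q - 3)*(q^2 - 6*q + 5) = (q - 3)*(q - 1)*(q - 5)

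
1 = 1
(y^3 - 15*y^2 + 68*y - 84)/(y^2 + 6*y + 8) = (y^3 - 15*y^2 + 68*y - 84)/(y^2 + 6*y + 8)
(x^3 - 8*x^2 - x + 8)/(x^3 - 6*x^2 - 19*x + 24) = (x + 1)/(x + 3)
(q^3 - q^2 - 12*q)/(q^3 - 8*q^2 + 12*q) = (q^2 - q - 12)/(q^2 - 8*q + 12)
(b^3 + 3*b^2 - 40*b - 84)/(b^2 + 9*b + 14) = b - 6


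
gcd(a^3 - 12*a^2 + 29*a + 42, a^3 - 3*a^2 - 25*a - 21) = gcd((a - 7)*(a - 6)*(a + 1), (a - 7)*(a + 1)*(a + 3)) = a^2 - 6*a - 7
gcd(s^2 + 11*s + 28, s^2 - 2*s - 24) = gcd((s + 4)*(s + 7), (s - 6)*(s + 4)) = s + 4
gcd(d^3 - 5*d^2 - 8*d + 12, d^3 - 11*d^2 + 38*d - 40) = 1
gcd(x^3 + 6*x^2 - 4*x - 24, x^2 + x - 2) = x + 2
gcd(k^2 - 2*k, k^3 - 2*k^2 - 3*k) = k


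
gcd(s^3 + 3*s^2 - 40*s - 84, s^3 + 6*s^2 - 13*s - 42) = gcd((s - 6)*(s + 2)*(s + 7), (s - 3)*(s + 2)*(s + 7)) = s^2 + 9*s + 14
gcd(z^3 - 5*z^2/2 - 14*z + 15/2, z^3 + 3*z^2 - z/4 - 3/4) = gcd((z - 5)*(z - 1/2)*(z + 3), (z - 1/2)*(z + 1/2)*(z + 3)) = z^2 + 5*z/2 - 3/2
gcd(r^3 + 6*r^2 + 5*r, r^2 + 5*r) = r^2 + 5*r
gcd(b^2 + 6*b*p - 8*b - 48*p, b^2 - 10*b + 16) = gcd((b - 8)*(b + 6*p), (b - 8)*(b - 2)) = b - 8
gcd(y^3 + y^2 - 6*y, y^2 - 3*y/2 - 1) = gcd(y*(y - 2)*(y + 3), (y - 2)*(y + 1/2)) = y - 2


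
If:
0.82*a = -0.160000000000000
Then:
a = -0.20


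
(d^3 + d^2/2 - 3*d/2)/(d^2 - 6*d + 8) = d*(2*d^2 + d - 3)/(2*(d^2 - 6*d + 8))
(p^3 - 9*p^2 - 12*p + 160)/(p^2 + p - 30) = (p^2 - 4*p - 32)/(p + 6)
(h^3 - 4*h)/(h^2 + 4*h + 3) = h*(h^2 - 4)/(h^2 + 4*h + 3)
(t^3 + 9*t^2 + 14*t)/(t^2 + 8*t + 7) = t*(t + 2)/(t + 1)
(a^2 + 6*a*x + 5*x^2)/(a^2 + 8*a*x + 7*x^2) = (a + 5*x)/(a + 7*x)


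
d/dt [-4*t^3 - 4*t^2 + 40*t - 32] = -12*t^2 - 8*t + 40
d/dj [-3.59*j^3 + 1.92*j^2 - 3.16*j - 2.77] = -10.77*j^2 + 3.84*j - 3.16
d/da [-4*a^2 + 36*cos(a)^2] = -8*a - 36*sin(2*a)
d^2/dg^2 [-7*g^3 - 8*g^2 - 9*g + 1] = -42*g - 16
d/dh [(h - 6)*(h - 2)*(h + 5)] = 3*h^2 - 6*h - 28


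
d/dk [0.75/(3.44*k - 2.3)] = -2.58/(3.44*k - 2.3)^2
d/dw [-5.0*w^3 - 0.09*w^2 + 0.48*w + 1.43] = -15.0*w^2 - 0.18*w + 0.48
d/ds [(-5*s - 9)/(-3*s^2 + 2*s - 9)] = 3*(-5*s^2 - 18*s + 21)/(9*s^4 - 12*s^3 + 58*s^2 - 36*s + 81)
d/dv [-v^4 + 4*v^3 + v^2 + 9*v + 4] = -4*v^3 + 12*v^2 + 2*v + 9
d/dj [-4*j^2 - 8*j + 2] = -8*j - 8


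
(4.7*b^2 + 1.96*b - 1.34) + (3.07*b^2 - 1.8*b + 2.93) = 7.77*b^2 + 0.16*b + 1.59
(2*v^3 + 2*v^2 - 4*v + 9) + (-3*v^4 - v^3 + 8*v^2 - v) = -3*v^4 + v^3 + 10*v^2 - 5*v + 9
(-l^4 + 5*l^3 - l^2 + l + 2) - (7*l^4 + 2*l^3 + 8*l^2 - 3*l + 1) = -8*l^4 + 3*l^3 - 9*l^2 + 4*l + 1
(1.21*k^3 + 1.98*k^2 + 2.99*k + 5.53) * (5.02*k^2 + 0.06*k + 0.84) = 6.0742*k^5 + 10.0122*k^4 + 16.145*k^3 + 29.6032*k^2 + 2.8434*k + 4.6452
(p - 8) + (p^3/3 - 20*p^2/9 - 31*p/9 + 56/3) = p^3/3 - 20*p^2/9 - 22*p/9 + 32/3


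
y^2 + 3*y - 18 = (y - 3)*(y + 6)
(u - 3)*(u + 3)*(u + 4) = u^3 + 4*u^2 - 9*u - 36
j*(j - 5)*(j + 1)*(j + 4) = j^4 - 21*j^2 - 20*j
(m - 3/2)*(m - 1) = m^2 - 5*m/2 + 3/2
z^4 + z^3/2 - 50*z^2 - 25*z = z*(z + 1/2)*(z - 5*sqrt(2))*(z + 5*sqrt(2))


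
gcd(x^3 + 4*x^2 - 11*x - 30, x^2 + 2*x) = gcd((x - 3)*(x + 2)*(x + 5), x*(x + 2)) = x + 2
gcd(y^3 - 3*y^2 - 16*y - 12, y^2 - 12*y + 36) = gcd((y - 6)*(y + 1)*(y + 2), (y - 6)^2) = y - 6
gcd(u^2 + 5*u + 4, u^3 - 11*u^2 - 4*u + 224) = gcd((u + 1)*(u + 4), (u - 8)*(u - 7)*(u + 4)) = u + 4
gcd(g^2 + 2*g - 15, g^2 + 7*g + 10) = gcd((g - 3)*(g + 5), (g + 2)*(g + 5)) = g + 5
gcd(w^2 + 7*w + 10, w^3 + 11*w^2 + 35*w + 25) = w + 5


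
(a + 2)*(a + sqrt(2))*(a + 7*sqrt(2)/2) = a^3 + 2*a^2 + 9*sqrt(2)*a^2/2 + 7*a + 9*sqrt(2)*a + 14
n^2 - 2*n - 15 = (n - 5)*(n + 3)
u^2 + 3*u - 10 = (u - 2)*(u + 5)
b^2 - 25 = (b - 5)*(b + 5)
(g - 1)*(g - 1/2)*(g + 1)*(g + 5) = g^4 + 9*g^3/2 - 7*g^2/2 - 9*g/2 + 5/2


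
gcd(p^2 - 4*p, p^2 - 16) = p - 4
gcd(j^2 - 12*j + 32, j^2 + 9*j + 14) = 1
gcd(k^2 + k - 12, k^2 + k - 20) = 1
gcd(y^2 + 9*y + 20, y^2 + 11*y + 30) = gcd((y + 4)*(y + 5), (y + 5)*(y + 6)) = y + 5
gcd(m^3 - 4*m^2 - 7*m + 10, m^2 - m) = m - 1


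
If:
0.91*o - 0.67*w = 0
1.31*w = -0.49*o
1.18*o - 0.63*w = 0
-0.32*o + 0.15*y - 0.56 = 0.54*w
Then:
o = 0.00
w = 0.00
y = 3.73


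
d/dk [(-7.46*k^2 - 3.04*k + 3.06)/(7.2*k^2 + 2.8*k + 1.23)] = (1.0*k^2 - 62.4156*k - 12.3072)/(51.84*k^4 + 40.32*k^3 + 25.552*k^2 + 6.888*k + 1.5129)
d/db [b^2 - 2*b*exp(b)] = -2*b*exp(b) + 2*b - 2*exp(b)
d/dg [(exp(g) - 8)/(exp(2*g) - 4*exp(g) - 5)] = (-2*(exp(g) - 8)*(exp(g) - 2) + exp(2*g) - 4*exp(g) - 5)*exp(g)/(-exp(2*g) + 4*exp(g) + 5)^2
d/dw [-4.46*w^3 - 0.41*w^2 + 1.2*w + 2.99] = -13.38*w^2 - 0.82*w + 1.2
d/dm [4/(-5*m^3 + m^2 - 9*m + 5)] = 4*(15*m^2 - 2*m + 9)/(5*m^3 - m^2 + 9*m - 5)^2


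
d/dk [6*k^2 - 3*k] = 12*k - 3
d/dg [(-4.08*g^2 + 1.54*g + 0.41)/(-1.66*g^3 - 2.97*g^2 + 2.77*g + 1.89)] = (-6.7728*g^4 + 5.1128*g^3 - 4.686*g^2 - 12.987*g + 1.7749)/(2.7556*g^6 + 9.8604*g^5 - 0.375499999999997*g^4 - 22.7286*g^3 - 3.5537*g^2 + 10.4706*g + 3.5721)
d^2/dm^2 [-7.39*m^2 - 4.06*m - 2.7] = -14.7800000000000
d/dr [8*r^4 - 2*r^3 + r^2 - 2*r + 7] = 32*r^3 - 6*r^2 + 2*r - 2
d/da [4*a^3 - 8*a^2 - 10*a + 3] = 12*a^2 - 16*a - 10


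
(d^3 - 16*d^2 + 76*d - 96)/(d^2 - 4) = (d^2 - 14*d + 48)/(d + 2)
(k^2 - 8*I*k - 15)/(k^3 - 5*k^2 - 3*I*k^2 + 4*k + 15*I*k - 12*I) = (k - 5*I)/(k^2 - 5*k + 4)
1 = 1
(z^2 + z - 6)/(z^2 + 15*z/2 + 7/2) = 2*(z^2 + z - 6)/(2*z^2 + 15*z + 7)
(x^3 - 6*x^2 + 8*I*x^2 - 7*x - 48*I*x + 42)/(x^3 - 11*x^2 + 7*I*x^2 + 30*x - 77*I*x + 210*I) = (x + I)/(x - 5)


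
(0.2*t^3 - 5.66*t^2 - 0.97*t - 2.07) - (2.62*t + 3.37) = 0.2*t^3 - 5.66*t^2 - 3.59*t - 5.44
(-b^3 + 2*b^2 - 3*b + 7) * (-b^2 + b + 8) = b^5 - 3*b^4 - 3*b^3 + 6*b^2 - 17*b + 56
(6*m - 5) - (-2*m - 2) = 8*m - 3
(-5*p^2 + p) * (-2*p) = 10*p^3 - 2*p^2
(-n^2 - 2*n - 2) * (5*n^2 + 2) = -5*n^4 - 10*n^3 - 12*n^2 - 4*n - 4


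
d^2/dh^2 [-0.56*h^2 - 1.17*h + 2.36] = -1.12000000000000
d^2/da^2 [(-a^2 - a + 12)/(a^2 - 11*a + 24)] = -24/(a^3 - 24*a^2 + 192*a - 512)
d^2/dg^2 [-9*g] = 0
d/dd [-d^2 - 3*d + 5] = -2*d - 3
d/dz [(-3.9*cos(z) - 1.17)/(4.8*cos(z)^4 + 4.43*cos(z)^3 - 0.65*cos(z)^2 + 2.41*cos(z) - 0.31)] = (-56.16*cos(z)^4 - 57.018*cos(z)^3 - 13.0143*cos(z)^2 + 1.521*cos(z) - 4.0287)*sin(z)/(23.04*cos(z)^8 + 42.528*cos(z)^7 + 13.3849*cos(z)^6 + 17.377*cos(z)^5 + 18.7991*cos(z)^4 - 5.8796*cos(z)^3 + 6.2111*cos(z)^2 - 1.4942*cos(z) + 0.0961)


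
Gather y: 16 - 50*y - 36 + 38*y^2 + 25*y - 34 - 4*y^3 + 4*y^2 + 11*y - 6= -4*y^3 + 42*y^2 - 14*y - 60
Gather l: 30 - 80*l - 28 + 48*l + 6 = 8 - 32*l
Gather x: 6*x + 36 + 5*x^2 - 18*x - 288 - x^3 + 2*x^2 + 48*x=-x^3 + 7*x^2 + 36*x - 252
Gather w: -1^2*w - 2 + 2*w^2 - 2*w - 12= 2*w^2 - 3*w - 14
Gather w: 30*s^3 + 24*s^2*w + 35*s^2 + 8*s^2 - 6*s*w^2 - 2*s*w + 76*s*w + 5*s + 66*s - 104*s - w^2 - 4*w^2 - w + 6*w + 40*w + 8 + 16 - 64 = 30*s^3 + 43*s^2 - 33*s + w^2*(-6*s - 5) + w*(24*s^2 + 74*s + 45) - 40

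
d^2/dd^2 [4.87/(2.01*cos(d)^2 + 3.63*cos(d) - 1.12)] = (-78.701148*(1 - cos(d)^2)^2 - 106.598943*cos(d)^3 - 147.375453*cos(d)^2 + 193.398414*cos(d) + 228.970842)/(2.01*cos(d)^2 + 3.63*cos(d) - 1.12)^3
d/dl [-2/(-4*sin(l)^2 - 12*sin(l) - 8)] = -(2*sin(l) + 3)*cos(l)/(2*(sin(l)^2 + 3*sin(l) + 2)^2)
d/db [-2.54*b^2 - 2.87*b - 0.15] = -5.08*b - 2.87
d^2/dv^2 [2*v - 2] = 0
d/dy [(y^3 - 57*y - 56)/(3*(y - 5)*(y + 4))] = (y^4 - 2*y^3 - 3*y^2 + 112*y + 1084)/(3*(y^4 - 2*y^3 - 39*y^2 + 40*y + 400))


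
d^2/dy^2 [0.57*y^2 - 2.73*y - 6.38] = 1.14000000000000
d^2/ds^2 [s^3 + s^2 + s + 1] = 6*s + 2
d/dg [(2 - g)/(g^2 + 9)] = (-g^2 + 2*g*(g - 2) - 9)/(g^2 + 9)^2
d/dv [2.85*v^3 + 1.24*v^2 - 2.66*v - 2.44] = 8.55*v^2 + 2.48*v - 2.66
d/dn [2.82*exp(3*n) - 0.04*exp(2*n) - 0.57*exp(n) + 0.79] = (8.46*exp(2*n) - 0.08*exp(n) - 0.57)*exp(n)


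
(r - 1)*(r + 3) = r^2 + 2*r - 3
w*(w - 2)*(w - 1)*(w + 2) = w^4 - w^3 - 4*w^2 + 4*w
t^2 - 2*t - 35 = (t - 7)*(t + 5)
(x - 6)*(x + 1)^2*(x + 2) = x^4 - 2*x^3 - 19*x^2 - 28*x - 12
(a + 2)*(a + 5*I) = a^2 + 2*a + 5*I*a + 10*I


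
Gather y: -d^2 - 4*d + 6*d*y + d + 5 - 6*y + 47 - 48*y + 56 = -d^2 - 3*d + y*(6*d - 54) + 108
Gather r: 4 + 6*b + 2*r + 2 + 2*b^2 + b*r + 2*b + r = 2*b^2 + 8*b + r*(b + 3) + 6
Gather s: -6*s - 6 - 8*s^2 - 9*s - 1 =-8*s^2 - 15*s - 7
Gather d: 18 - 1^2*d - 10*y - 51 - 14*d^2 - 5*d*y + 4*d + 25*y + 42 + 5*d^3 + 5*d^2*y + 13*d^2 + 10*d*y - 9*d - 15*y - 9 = 5*d^3 + d^2*(5*y - 1) + d*(5*y - 6)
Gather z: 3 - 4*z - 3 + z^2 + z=z^2 - 3*z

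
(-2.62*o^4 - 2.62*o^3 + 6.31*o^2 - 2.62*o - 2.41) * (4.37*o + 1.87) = -11.4494*o^5 - 16.3488*o^4 + 22.6753*o^3 + 0.350299999999999*o^2 - 15.4311*o - 4.5067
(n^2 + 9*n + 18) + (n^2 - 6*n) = 2*n^2 + 3*n + 18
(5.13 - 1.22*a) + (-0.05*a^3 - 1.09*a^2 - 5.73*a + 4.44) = -0.05*a^3 - 1.09*a^2 - 6.95*a + 9.57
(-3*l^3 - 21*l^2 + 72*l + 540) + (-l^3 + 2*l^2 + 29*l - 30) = -4*l^3 - 19*l^2 + 101*l + 510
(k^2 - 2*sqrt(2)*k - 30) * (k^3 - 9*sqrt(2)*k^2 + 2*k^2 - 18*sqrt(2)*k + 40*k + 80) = k^5 - 11*sqrt(2)*k^4 + 2*k^4 - 22*sqrt(2)*k^3 + 46*k^3 + 92*k^2 + 190*sqrt(2)*k^2 - 1200*k + 380*sqrt(2)*k - 2400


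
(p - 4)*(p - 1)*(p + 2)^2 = p^4 - p^3 - 12*p^2 - 4*p + 16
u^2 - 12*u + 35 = (u - 7)*(u - 5)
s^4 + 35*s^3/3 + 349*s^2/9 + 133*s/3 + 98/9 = (s + 1/3)*(s + 2)*(s + 7/3)*(s + 7)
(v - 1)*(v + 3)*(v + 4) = v^3 + 6*v^2 + 5*v - 12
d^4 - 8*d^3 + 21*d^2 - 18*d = d*(d - 3)^2*(d - 2)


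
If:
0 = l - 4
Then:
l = 4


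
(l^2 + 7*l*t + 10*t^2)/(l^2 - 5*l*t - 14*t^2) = (-l - 5*t)/(-l + 7*t)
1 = 1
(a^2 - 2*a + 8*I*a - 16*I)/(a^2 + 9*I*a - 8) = (a - 2)/(a + I)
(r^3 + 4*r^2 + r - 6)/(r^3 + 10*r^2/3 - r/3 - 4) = 3*(r + 2)/(3*r + 4)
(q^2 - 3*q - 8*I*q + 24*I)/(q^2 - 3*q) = (q - 8*I)/q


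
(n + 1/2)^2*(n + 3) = n^3 + 4*n^2 + 13*n/4 + 3/4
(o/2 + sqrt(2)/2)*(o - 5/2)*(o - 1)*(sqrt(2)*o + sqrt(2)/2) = sqrt(2)*o^4/2 - 3*sqrt(2)*o^3/2 + o^3 - 3*o^2 + 3*sqrt(2)*o^2/8 + 3*o/4 + 5*sqrt(2)*o/8 + 5/4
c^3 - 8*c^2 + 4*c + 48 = (c - 6)*(c - 4)*(c + 2)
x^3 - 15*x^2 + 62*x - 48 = (x - 8)*(x - 6)*(x - 1)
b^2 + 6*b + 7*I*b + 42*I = (b + 6)*(b + 7*I)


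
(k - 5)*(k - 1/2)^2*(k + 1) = k^4 - 5*k^3 - 3*k^2/4 + 4*k - 5/4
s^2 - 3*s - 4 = (s - 4)*(s + 1)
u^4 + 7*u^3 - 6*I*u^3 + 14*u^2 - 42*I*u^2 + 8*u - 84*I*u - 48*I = (u + 1)*(u + 2)*(u + 4)*(u - 6*I)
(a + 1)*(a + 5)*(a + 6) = a^3 + 12*a^2 + 41*a + 30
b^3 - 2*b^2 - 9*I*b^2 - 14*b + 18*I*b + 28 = (b - 2)*(b - 7*I)*(b - 2*I)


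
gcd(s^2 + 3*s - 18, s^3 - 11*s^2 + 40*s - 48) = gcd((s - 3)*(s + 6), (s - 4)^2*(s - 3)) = s - 3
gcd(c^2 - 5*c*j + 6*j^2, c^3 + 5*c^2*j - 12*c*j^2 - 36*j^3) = c - 3*j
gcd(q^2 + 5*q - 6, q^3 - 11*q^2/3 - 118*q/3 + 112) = q + 6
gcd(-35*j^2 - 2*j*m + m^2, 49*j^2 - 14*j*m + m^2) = 7*j - m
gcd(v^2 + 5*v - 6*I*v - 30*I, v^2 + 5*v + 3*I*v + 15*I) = v + 5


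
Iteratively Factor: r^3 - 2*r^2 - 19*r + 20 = (r + 4)*(r^2 - 6*r + 5) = (r - 1)*(r + 4)*(r - 5)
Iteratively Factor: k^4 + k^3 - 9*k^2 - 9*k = (k + 1)*(k^3 - 9*k) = (k - 3)*(k + 1)*(k^2 + 3*k) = k*(k - 3)*(k + 1)*(k + 3)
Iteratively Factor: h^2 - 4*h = (h - 4)*(h)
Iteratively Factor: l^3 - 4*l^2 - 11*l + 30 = (l - 2)*(l^2 - 2*l - 15) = (l - 2)*(l + 3)*(l - 5)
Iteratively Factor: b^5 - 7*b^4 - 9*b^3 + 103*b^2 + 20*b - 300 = (b + 2)*(b^4 - 9*b^3 + 9*b^2 + 85*b - 150) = (b - 5)*(b + 2)*(b^3 - 4*b^2 - 11*b + 30) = (b - 5)*(b + 2)*(b + 3)*(b^2 - 7*b + 10) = (b - 5)*(b - 2)*(b + 2)*(b + 3)*(b - 5)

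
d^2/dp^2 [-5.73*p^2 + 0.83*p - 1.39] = -11.4600000000000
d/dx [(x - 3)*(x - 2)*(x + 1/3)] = 3*x^2 - 28*x/3 + 13/3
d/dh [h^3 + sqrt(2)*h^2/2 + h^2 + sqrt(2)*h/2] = 3*h^2 + sqrt(2)*h + 2*h + sqrt(2)/2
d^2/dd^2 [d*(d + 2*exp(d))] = 2*d*exp(d) + 4*exp(d) + 2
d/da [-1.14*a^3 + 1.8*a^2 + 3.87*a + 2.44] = -3.42*a^2 + 3.6*a + 3.87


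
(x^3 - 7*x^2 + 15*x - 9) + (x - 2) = x^3 - 7*x^2 + 16*x - 11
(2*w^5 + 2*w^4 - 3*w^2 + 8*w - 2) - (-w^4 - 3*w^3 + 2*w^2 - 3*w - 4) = 2*w^5 + 3*w^4 + 3*w^3 - 5*w^2 + 11*w + 2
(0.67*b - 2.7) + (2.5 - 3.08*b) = -2.41*b - 0.2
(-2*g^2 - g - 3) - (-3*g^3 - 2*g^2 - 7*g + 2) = 3*g^3 + 6*g - 5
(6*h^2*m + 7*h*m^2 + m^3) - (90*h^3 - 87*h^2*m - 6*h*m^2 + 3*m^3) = -90*h^3 + 93*h^2*m + 13*h*m^2 - 2*m^3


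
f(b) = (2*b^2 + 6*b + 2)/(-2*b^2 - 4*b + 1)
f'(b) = (4*b + 4)*(2*b^2 + 6*b + 2)/(-2*b^2 - 4*b + 1)^2 + (4*b + 6)/(-2*b^2 - 4*b + 1) = 2*(2*b^2 + 6*b + 7)/(4*b^4 + 16*b^3 + 12*b^2 - 8*b + 1)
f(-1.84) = -1.43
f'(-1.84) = 2.16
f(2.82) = -1.33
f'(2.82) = 0.12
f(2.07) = -1.45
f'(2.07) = 0.22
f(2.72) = -1.34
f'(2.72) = 0.13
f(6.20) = -1.15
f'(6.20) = 0.02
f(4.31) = -1.22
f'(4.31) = 0.05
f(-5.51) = -0.79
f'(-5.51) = 0.05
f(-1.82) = -1.39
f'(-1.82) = 1.97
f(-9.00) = -0.88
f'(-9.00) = 0.01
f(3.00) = -1.31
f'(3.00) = 0.10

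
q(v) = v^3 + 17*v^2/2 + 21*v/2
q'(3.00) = 88.50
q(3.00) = 135.00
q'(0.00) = 10.50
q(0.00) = 0.00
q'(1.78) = 50.27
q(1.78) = 51.26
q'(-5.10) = 1.83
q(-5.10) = 34.88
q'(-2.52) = -13.29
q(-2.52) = 11.52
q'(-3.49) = -12.29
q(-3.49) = 24.38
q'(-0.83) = -1.54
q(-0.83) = -3.43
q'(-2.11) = -12.01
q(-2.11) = 6.29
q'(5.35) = 187.32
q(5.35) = 452.60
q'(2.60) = 74.98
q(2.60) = 102.34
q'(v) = 3*v^2 + 17*v + 21/2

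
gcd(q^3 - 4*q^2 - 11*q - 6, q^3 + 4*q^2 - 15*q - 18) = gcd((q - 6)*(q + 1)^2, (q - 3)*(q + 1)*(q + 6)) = q + 1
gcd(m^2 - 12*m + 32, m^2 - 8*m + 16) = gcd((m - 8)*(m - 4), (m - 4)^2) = m - 4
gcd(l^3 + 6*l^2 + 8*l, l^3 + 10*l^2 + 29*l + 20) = l + 4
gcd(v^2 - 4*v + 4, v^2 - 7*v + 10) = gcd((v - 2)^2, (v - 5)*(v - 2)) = v - 2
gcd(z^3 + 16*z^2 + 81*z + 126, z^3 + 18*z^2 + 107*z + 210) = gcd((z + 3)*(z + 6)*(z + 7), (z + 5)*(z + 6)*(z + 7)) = z^2 + 13*z + 42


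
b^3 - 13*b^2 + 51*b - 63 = (b - 7)*(b - 3)^2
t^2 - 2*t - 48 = (t - 8)*(t + 6)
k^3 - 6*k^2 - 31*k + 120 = (k - 8)*(k - 3)*(k + 5)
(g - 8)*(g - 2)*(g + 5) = g^3 - 5*g^2 - 34*g + 80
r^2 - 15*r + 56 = (r - 8)*(r - 7)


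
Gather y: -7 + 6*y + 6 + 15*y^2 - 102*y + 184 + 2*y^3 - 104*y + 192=2*y^3 + 15*y^2 - 200*y + 375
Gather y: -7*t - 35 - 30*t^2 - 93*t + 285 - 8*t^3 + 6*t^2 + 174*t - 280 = -8*t^3 - 24*t^2 + 74*t - 30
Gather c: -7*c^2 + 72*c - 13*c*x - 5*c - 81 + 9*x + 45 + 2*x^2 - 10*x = -7*c^2 + c*(67 - 13*x) + 2*x^2 - x - 36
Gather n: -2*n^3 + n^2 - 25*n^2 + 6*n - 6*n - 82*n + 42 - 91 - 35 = -2*n^3 - 24*n^2 - 82*n - 84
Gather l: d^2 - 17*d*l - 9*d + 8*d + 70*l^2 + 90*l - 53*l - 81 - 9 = d^2 - d + 70*l^2 + l*(37 - 17*d) - 90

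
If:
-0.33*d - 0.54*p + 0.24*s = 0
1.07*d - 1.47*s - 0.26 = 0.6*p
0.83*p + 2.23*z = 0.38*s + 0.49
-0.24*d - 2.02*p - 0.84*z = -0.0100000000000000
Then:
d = 0.69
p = -0.23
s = 0.42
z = 0.38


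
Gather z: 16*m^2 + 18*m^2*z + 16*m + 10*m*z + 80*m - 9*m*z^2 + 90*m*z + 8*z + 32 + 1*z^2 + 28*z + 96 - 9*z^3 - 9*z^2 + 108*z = 16*m^2 + 96*m - 9*z^3 + z^2*(-9*m - 8) + z*(18*m^2 + 100*m + 144) + 128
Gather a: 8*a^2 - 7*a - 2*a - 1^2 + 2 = 8*a^2 - 9*a + 1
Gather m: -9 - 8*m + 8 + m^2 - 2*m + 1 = m^2 - 10*m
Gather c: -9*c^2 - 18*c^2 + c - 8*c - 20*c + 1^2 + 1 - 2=-27*c^2 - 27*c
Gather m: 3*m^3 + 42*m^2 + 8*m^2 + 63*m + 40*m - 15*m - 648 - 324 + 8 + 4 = 3*m^3 + 50*m^2 + 88*m - 960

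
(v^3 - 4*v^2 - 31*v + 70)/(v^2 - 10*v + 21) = (v^2 + 3*v - 10)/(v - 3)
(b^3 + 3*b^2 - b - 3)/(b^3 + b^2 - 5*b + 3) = (b + 1)/(b - 1)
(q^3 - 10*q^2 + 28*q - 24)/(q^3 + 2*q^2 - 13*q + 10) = (q^2 - 8*q + 12)/(q^2 + 4*q - 5)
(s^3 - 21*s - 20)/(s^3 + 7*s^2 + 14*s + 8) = (s - 5)/(s + 2)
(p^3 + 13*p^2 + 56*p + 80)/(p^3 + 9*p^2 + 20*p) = (p + 4)/p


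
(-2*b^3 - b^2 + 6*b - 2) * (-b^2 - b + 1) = 2*b^5 + 3*b^4 - 7*b^3 - 5*b^2 + 8*b - 2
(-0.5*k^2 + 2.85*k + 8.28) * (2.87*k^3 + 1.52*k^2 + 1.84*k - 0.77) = -1.435*k^5 + 7.4195*k^4 + 27.1756*k^3 + 18.2146*k^2 + 13.0407*k - 6.3756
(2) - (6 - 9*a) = 9*a - 4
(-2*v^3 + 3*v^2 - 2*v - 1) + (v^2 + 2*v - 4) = -2*v^3 + 4*v^2 - 5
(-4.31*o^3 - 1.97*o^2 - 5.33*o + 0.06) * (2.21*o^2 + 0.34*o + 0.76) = -9.5251*o^5 - 5.8191*o^4 - 15.7247*o^3 - 3.1768*o^2 - 4.0304*o + 0.0456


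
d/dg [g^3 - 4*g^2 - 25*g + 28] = 3*g^2 - 8*g - 25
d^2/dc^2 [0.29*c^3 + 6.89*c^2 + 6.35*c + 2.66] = 1.74*c + 13.78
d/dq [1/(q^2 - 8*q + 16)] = 2*(4 - q)/(q^2 - 8*q + 16)^2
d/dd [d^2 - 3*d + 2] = 2*d - 3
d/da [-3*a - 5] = -3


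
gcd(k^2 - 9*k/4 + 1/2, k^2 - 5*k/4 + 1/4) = k - 1/4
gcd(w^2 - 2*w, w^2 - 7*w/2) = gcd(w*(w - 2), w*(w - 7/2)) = w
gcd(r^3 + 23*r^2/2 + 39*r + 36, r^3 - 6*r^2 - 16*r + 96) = r + 4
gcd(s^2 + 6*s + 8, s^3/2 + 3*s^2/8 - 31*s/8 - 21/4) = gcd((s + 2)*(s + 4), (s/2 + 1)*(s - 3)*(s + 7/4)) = s + 2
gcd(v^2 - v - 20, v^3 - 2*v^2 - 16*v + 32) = v + 4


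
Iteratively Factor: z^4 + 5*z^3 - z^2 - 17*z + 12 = (z - 1)*(z^3 + 6*z^2 + 5*z - 12) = (z - 1)^2*(z^2 + 7*z + 12) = (z - 1)^2*(z + 4)*(z + 3)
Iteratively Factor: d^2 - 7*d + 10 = (d - 2)*(d - 5)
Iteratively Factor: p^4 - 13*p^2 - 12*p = (p + 1)*(p^3 - p^2 - 12*p) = (p - 4)*(p + 1)*(p^2 + 3*p) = p*(p - 4)*(p + 1)*(p + 3)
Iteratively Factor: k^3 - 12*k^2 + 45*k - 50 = (k - 5)*(k^2 - 7*k + 10) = (k - 5)^2*(k - 2)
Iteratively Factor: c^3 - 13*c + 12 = (c - 1)*(c^2 + c - 12) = (c - 1)*(c + 4)*(c - 3)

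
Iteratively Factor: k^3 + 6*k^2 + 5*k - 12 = (k + 3)*(k^2 + 3*k - 4) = (k - 1)*(k + 3)*(k + 4)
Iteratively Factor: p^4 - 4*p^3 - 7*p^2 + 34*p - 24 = (p - 4)*(p^3 - 7*p + 6) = (p - 4)*(p - 1)*(p^2 + p - 6) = (p - 4)*(p - 1)*(p + 3)*(p - 2)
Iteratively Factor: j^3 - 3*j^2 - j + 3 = (j - 3)*(j^2 - 1) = (j - 3)*(j + 1)*(j - 1)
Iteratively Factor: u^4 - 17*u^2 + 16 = (u + 4)*(u^3 - 4*u^2 - u + 4) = (u - 1)*(u + 4)*(u^2 - 3*u - 4) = (u - 1)*(u + 1)*(u + 4)*(u - 4)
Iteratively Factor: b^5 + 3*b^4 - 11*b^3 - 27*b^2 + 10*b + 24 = (b + 1)*(b^4 + 2*b^3 - 13*b^2 - 14*b + 24) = (b + 1)*(b + 4)*(b^3 - 2*b^2 - 5*b + 6) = (b - 3)*(b + 1)*(b + 4)*(b^2 + b - 2) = (b - 3)*(b - 1)*(b + 1)*(b + 4)*(b + 2)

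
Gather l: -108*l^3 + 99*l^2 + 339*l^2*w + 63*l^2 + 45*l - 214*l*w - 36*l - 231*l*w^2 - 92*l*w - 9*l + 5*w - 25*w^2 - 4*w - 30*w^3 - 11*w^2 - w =-108*l^3 + l^2*(339*w + 162) + l*(-231*w^2 - 306*w) - 30*w^3 - 36*w^2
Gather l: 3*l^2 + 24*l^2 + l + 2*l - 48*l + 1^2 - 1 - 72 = 27*l^2 - 45*l - 72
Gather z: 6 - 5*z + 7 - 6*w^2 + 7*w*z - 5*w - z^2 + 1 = -6*w^2 - 5*w - z^2 + z*(7*w - 5) + 14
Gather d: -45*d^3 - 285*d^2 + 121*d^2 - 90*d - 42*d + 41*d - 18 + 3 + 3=-45*d^3 - 164*d^2 - 91*d - 12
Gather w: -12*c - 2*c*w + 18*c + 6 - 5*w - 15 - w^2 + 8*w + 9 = 6*c - w^2 + w*(3 - 2*c)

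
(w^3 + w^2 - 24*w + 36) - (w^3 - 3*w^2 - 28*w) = 4*w^2 + 4*w + 36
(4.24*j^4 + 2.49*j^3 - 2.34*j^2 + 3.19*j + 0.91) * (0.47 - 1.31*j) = -5.5544*j^5 - 1.2691*j^4 + 4.2357*j^3 - 5.2787*j^2 + 0.3072*j + 0.4277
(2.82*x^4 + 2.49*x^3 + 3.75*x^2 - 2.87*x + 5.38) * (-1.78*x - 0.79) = -5.0196*x^5 - 6.66*x^4 - 8.6421*x^3 + 2.1461*x^2 - 7.3091*x - 4.2502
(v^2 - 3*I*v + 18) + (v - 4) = v^2 + v - 3*I*v + 14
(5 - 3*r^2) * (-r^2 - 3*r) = 3*r^4 + 9*r^3 - 5*r^2 - 15*r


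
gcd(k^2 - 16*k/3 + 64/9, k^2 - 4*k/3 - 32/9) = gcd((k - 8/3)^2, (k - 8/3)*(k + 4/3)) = k - 8/3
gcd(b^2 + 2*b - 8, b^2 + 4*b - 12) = b - 2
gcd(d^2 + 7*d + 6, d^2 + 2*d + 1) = d + 1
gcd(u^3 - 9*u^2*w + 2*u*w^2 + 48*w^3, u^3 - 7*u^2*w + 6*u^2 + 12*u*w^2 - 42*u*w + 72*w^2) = u - 3*w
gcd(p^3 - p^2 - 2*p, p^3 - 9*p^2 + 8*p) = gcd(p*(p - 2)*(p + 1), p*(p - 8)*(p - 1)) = p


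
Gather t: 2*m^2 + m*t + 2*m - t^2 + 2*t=2*m^2 + 2*m - t^2 + t*(m + 2)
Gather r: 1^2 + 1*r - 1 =r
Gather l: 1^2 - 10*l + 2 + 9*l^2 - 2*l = 9*l^2 - 12*l + 3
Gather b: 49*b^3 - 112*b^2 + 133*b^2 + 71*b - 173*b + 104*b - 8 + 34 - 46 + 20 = 49*b^3 + 21*b^2 + 2*b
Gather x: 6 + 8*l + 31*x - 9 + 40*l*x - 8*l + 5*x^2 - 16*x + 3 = 5*x^2 + x*(40*l + 15)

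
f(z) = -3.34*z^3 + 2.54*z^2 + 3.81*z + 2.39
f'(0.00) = 3.81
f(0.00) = 2.39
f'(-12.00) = -1500.03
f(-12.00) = 6093.95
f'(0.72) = 2.27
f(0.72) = 5.20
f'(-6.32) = -428.52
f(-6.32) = 922.90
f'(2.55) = -48.39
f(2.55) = -26.76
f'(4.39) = -167.00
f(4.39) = -214.51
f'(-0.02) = 3.70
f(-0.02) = 2.31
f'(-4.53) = -224.82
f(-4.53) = 347.74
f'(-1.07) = -13.10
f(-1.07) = 5.31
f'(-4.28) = -201.48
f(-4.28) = 294.48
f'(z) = -10.02*z^2 + 5.08*z + 3.81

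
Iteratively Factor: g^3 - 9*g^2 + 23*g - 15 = (g - 5)*(g^2 - 4*g + 3) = (g - 5)*(g - 3)*(g - 1)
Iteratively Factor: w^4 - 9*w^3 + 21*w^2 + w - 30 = (w - 3)*(w^3 - 6*w^2 + 3*w + 10) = (w - 3)*(w - 2)*(w^2 - 4*w - 5) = (w - 3)*(w - 2)*(w + 1)*(w - 5)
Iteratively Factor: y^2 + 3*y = (y + 3)*(y)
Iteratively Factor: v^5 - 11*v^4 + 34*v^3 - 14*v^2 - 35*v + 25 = (v - 1)*(v^4 - 10*v^3 + 24*v^2 + 10*v - 25) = (v - 1)^2*(v^3 - 9*v^2 + 15*v + 25) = (v - 1)^2*(v + 1)*(v^2 - 10*v + 25) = (v - 5)*(v - 1)^2*(v + 1)*(v - 5)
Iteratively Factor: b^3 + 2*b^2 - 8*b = (b - 2)*(b^2 + 4*b) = b*(b - 2)*(b + 4)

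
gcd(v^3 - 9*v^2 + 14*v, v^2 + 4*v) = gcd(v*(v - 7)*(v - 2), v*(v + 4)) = v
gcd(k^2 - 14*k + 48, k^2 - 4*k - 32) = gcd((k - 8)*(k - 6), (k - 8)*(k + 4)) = k - 8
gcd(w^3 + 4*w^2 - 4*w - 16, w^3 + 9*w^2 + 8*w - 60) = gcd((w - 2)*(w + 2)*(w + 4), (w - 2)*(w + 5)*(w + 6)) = w - 2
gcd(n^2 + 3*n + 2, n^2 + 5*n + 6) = n + 2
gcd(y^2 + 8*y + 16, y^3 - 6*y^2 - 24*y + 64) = y + 4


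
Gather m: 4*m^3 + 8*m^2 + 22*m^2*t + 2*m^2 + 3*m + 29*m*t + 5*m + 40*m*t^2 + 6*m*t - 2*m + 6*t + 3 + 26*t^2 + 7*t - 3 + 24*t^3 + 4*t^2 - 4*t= 4*m^3 + m^2*(22*t + 10) + m*(40*t^2 + 35*t + 6) + 24*t^3 + 30*t^2 + 9*t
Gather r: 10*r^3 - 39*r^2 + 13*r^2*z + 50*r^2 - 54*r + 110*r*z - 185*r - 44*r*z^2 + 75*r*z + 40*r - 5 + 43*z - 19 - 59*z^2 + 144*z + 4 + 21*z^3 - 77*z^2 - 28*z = 10*r^3 + r^2*(13*z + 11) + r*(-44*z^2 + 185*z - 199) + 21*z^3 - 136*z^2 + 159*z - 20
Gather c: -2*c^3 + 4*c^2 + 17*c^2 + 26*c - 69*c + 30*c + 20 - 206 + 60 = -2*c^3 + 21*c^2 - 13*c - 126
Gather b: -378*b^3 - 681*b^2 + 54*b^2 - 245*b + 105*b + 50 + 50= -378*b^3 - 627*b^2 - 140*b + 100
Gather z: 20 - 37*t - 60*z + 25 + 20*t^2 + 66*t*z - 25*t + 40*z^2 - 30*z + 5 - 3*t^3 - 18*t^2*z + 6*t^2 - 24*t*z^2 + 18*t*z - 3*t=-3*t^3 + 26*t^2 - 65*t + z^2*(40 - 24*t) + z*(-18*t^2 + 84*t - 90) + 50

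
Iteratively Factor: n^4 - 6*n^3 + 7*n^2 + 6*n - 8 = (n + 1)*(n^3 - 7*n^2 + 14*n - 8) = (n - 2)*(n + 1)*(n^2 - 5*n + 4) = (n - 4)*(n - 2)*(n + 1)*(n - 1)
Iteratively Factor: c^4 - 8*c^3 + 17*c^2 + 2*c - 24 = (c - 4)*(c^3 - 4*c^2 + c + 6) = (c - 4)*(c - 3)*(c^2 - c - 2) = (c - 4)*(c - 3)*(c + 1)*(c - 2)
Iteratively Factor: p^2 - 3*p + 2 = (p - 1)*(p - 2)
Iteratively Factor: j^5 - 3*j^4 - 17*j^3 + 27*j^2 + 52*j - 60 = (j + 3)*(j^4 - 6*j^3 + j^2 + 24*j - 20) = (j - 1)*(j + 3)*(j^3 - 5*j^2 - 4*j + 20) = (j - 2)*(j - 1)*(j + 3)*(j^2 - 3*j - 10) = (j - 5)*(j - 2)*(j - 1)*(j + 3)*(j + 2)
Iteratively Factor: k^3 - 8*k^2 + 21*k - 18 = (k - 3)*(k^2 - 5*k + 6) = (k - 3)*(k - 2)*(k - 3)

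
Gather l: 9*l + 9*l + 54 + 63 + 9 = 18*l + 126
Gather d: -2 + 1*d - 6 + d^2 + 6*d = d^2 + 7*d - 8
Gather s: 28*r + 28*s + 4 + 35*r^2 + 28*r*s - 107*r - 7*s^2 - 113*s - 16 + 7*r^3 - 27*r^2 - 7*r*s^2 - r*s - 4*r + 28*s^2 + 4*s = 7*r^3 + 8*r^2 - 83*r + s^2*(21 - 7*r) + s*(27*r - 81) - 12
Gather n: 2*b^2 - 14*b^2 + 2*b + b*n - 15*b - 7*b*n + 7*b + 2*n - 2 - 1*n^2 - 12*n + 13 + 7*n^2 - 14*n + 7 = -12*b^2 - 6*b + 6*n^2 + n*(-6*b - 24) + 18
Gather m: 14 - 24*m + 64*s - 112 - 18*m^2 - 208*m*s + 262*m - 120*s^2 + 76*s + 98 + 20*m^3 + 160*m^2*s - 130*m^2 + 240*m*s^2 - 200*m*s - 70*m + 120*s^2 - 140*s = 20*m^3 + m^2*(160*s - 148) + m*(240*s^2 - 408*s + 168)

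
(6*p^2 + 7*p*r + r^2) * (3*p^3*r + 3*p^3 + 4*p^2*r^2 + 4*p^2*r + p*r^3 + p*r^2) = 18*p^5*r + 18*p^5 + 45*p^4*r^2 + 45*p^4*r + 37*p^3*r^3 + 37*p^3*r^2 + 11*p^2*r^4 + 11*p^2*r^3 + p*r^5 + p*r^4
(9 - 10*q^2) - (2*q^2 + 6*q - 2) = -12*q^2 - 6*q + 11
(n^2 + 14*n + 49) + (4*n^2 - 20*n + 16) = 5*n^2 - 6*n + 65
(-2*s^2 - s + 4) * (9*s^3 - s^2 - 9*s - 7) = -18*s^5 - 7*s^4 + 55*s^3 + 19*s^2 - 29*s - 28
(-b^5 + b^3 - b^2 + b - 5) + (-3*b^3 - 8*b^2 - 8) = -b^5 - 2*b^3 - 9*b^2 + b - 13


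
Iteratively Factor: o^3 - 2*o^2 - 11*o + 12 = (o - 1)*(o^2 - o - 12) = (o - 4)*(o - 1)*(o + 3)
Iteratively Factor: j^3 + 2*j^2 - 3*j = (j)*(j^2 + 2*j - 3) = j*(j + 3)*(j - 1)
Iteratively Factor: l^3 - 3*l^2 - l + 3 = (l - 1)*(l^2 - 2*l - 3) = (l - 1)*(l + 1)*(l - 3)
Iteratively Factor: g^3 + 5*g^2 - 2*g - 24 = (g - 2)*(g^2 + 7*g + 12) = (g - 2)*(g + 4)*(g + 3)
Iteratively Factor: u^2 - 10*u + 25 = (u - 5)*(u - 5)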